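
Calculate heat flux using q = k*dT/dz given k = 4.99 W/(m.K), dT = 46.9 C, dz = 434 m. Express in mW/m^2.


q = k * dT / dz * 1000
= 4.99 * 46.9 / 434 * 1000
= 0.539242 * 1000
= 539.2419 mW/m^2

539.2419


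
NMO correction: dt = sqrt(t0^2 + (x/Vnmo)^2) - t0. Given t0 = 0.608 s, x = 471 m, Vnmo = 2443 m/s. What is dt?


x/Vnmo = 471/2443 = 0.192796
(x/Vnmo)^2 = 0.03717
t0^2 = 0.369664
sqrt(0.369664 + 0.03717) = 0.637836
dt = 0.637836 - 0.608 = 0.029836

0.029836


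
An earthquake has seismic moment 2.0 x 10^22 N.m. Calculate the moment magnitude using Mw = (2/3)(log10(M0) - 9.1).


log10(M0) = log10(2.0 x 10^22) = 22.301
Mw = 2/3 * (22.301 - 9.1)
= 2/3 * 13.201
= 8.8

8.8


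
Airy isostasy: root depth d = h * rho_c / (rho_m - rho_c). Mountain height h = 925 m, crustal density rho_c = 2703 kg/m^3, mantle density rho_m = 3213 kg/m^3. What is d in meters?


rho_m - rho_c = 3213 - 2703 = 510
d = 925 * 2703 / 510
= 2500275 / 510
= 4902.5 m

4902.5


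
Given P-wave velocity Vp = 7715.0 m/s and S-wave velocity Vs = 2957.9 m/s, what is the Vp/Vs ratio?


Vp/Vs = 7715.0 / 2957.9
= 2.6083

2.6083


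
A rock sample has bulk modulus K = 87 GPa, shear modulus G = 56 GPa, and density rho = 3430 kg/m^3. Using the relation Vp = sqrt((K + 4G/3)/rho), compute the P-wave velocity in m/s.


First compute the effective modulus:
K + 4G/3 = 87e9 + 4*56e9/3 = 161666666666.67 Pa
Then divide by density:
161666666666.67 / 3430 = 47133138.9699 Pa/(kg/m^3)
Take the square root:
Vp = sqrt(47133138.9699) = 6865.36 m/s

6865.36


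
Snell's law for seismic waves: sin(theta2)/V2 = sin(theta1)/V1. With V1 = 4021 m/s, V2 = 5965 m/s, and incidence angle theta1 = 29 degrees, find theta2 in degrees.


sin(theta1) = sin(29 deg) = 0.48481
sin(theta2) = V2/V1 * sin(theta1) = 5965/4021 * 0.48481 = 0.719197
theta2 = arcsin(0.719197) = 45.9882 degrees

45.9882


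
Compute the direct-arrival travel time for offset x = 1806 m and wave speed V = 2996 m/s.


t = x / V
= 1806 / 2996
= 0.6028 s

0.6028


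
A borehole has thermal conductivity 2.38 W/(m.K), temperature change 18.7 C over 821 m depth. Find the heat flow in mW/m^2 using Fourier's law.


q = k * dT / dz * 1000
= 2.38 * 18.7 / 821 * 1000
= 0.05421 * 1000
= 54.2095 mW/m^2

54.2095


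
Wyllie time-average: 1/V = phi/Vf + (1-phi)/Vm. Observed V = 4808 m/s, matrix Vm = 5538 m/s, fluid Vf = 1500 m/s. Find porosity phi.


1/V - 1/Vm = 1/4808 - 1/5538 = 2.742e-05
1/Vf - 1/Vm = 1/1500 - 1/5538 = 0.0004861
phi = 2.742e-05 / 0.0004861 = 0.0564

0.0564


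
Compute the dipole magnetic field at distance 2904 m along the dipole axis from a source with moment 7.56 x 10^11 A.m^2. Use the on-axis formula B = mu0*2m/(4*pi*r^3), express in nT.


m = 7.56 x 10^11 = 756000000000 A.m^2
2m = 1512000000000 A.m^2
r^3 = 2904^3 = 24490059264
B = (4pi*10^-7) * 1512000000000 / (4*pi * 24490059264) * 1e9
= 1900035.236891 / 307751161079.04 * 1e9
= 6173.9336 nT

6173.9336


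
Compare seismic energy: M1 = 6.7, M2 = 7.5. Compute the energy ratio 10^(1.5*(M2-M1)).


M2 - M1 = 7.5 - 6.7 = 0.8
1.5 * 0.8 = 1.2
ratio = 10^1.2 = 15.85

15.85


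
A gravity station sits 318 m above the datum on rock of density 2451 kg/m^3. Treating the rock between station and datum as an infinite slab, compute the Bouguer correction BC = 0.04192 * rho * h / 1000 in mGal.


BC = 0.04192 * rho * h / 1000
= 0.04192 * 2451 * 318 / 1000
= 32.6732 mGal

32.6732


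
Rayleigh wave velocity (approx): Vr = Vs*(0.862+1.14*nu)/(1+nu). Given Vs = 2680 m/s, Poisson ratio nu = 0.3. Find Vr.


Numerator factor = 0.862 + 1.14*0.3 = 1.204
Denominator = 1 + 0.3 = 1.3
Vr = 2680 * 1.204 / 1.3 = 2482.09 m/s

2482.09


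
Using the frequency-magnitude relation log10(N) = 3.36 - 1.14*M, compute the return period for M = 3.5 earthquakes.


log10(N) = 3.36 - 1.14*3.5 = -0.63
N = 10^-0.63 = 0.234423
T = 1/N = 1/0.234423 = 4.2658 years

4.2658


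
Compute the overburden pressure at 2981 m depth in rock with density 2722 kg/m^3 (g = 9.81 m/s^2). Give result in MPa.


P = rho * g * z / 1e6
= 2722 * 9.81 * 2981 / 1e6
= 79601106.42 / 1e6
= 79.6011 MPa

79.6011


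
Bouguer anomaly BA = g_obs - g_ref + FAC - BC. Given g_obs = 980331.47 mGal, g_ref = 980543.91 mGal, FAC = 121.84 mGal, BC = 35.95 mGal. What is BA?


BA = g_obs - g_ref + FAC - BC
= 980331.47 - 980543.91 + 121.84 - 35.95
= -126.55 mGal

-126.55


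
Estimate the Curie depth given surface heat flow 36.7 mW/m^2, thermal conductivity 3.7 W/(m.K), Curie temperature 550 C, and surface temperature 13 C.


T_Curie - T_surf = 550 - 13 = 537 C
Convert q to W/m^2: 36.7 mW/m^2 = 0.0367 W/m^2
d = 537 * 3.7 / 0.0367 = 54138.96 m

54138.96


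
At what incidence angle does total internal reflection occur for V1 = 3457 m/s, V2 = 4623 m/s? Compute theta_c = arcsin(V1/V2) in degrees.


V1/V2 = 3457/4623 = 0.747783
theta_c = arcsin(0.747783) = 48.3987 degrees

48.3987


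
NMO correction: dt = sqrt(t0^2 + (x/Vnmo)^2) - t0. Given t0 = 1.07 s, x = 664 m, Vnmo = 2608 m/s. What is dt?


x/Vnmo = 664/2608 = 0.254601
(x/Vnmo)^2 = 0.064822
t0^2 = 1.1449
sqrt(1.1449 + 0.064822) = 1.099874
dt = 1.099874 - 1.07 = 0.029874

0.029874


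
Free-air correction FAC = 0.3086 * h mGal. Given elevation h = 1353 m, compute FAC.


FAC = 0.3086 * h
= 0.3086 * 1353
= 417.5358 mGal

417.5358


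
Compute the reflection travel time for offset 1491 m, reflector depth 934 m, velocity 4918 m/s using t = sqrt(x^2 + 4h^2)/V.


x^2 + 4h^2 = 1491^2 + 4*934^2 = 2223081 + 3489424 = 5712505
sqrt(5712505) = 2390.0847
t = 2390.0847 / 4918 = 0.486 s

0.486


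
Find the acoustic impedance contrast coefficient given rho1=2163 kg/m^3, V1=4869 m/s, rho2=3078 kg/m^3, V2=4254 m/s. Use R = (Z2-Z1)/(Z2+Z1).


Z1 = 2163 * 4869 = 10531647
Z2 = 3078 * 4254 = 13093812
R = (13093812 - 10531647) / (13093812 + 10531647) = 2562165 / 23625459 = 0.1084

0.1084


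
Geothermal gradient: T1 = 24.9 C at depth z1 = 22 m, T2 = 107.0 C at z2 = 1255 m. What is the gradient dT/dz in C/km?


dT = 107.0 - 24.9 = 82.1 C
dz = 1255 - 22 = 1233 m
gradient = dT/dz * 1000 = 82.1/1233 * 1000 = 66.5856 C/km

66.5856


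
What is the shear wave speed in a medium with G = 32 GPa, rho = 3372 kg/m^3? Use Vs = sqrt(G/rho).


Convert G to Pa: G = 32e9 Pa
Compute G/rho = 32e9 / 3372 = 9489916.9632
Vs = sqrt(9489916.9632) = 3080.57 m/s

3080.57


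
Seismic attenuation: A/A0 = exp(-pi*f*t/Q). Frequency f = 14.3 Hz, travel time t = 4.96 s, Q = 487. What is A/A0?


pi*f*t/Q = pi*14.3*4.96/487 = 0.45755
A/A0 = exp(-0.45755) = 0.632832

0.632832


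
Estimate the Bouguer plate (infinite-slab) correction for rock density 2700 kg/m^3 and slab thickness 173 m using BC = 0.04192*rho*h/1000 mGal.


BC = 0.04192 * rho * h / 1000
= 0.04192 * 2700 * 173 / 1000
= 19.5808 mGal

19.5808


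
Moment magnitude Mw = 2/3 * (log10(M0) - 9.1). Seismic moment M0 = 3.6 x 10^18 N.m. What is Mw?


log10(M0) = log10(3.6 x 10^18) = 18.5563
Mw = 2/3 * (18.5563 - 9.1)
= 2/3 * 9.4563
= 6.3

6.3


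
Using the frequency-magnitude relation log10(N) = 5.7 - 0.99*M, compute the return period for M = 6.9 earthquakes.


log10(N) = 5.7 - 0.99*6.9 = -1.131
N = 10^-1.131 = 0.073961
T = 1/N = 1/0.073961 = 13.5207 years

13.5207


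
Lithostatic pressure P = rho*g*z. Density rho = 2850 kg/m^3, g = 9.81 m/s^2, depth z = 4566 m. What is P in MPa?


P = rho * g * z / 1e6
= 2850 * 9.81 * 4566 / 1e6
= 127658511.0 / 1e6
= 127.6585 MPa

127.6585


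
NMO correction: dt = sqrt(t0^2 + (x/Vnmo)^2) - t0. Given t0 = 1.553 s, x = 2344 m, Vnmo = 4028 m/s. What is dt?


x/Vnmo = 2344/4028 = 0.581927
(x/Vnmo)^2 = 0.338638
t0^2 = 2.411809
sqrt(2.411809 + 0.338638) = 1.658447
dt = 1.658447 - 1.553 = 0.105447

0.105447


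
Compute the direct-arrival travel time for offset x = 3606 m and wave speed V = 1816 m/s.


t = x / V
= 3606 / 1816
= 1.9857 s

1.9857


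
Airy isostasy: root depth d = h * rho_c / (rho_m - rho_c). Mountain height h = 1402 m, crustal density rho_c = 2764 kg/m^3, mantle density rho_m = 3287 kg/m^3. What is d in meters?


rho_m - rho_c = 3287 - 2764 = 523
d = 1402 * 2764 / 523
= 3875128 / 523
= 7409.42 m

7409.42


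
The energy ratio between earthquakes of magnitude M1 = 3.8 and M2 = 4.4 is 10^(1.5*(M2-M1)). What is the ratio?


M2 - M1 = 4.4 - 3.8 = 0.6
1.5 * 0.6 = 0.9
ratio = 10^0.9 = 7.94

7.94


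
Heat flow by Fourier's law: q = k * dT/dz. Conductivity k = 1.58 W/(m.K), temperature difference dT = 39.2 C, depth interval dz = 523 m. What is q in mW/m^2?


q = k * dT / dz * 1000
= 1.58 * 39.2 / 523 * 1000
= 0.118424 * 1000
= 118.4245 mW/m^2

118.4245


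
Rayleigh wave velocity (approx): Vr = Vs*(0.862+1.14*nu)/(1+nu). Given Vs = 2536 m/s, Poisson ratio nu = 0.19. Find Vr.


Numerator factor = 0.862 + 1.14*0.19 = 1.0786
Denominator = 1 + 0.19 = 1.19
Vr = 2536 * 1.0786 / 1.19 = 2298.6 m/s

2298.6


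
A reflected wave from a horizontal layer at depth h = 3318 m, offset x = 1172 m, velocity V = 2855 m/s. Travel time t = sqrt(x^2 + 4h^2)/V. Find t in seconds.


x^2 + 4h^2 = 1172^2 + 4*3318^2 = 1373584 + 44036496 = 45410080
sqrt(45410080) = 6738.7002
t = 6738.7002 / 2855 = 2.3603 s

2.3603


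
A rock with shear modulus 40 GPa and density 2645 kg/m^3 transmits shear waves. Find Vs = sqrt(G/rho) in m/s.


Convert G to Pa: G = 40e9 Pa
Compute G/rho = 40e9 / 2645 = 15122873.3459
Vs = sqrt(15122873.3459) = 3888.81 m/s

3888.81


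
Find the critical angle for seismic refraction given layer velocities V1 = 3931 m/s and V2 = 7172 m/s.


V1/V2 = 3931/7172 = 0.548104
theta_c = arcsin(0.548104) = 33.237 degrees

33.237


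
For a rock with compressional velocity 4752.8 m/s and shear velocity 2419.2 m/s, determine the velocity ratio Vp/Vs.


Vp/Vs = 4752.8 / 2419.2
= 1.9646

1.9646


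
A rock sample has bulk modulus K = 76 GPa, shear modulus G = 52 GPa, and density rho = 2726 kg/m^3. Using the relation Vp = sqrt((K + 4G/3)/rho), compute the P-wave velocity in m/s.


First compute the effective modulus:
K + 4G/3 = 76e9 + 4*52e9/3 = 145333333333.33 Pa
Then divide by density:
145333333333.33 / 2726 = 53313768.6476 Pa/(kg/m^3)
Take the square root:
Vp = sqrt(53313768.6476) = 7301.63 m/s

7301.63


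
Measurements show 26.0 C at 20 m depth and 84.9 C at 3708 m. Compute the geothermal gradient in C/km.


dT = 84.9 - 26.0 = 58.9 C
dz = 3708 - 20 = 3688 m
gradient = dT/dz * 1000 = 58.9/3688 * 1000 = 15.9707 C/km

15.9707


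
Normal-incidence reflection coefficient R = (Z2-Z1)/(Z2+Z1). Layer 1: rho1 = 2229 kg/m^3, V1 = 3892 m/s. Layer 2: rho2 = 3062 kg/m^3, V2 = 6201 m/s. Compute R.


Z1 = 2229 * 3892 = 8675268
Z2 = 3062 * 6201 = 18987462
R = (18987462 - 8675268) / (18987462 + 8675268) = 10312194 / 27662730 = 0.3728

0.3728


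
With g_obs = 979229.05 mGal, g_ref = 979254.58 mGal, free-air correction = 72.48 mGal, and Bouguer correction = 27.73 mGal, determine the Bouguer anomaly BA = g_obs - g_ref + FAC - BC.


BA = g_obs - g_ref + FAC - BC
= 979229.05 - 979254.58 + 72.48 - 27.73
= 19.22 mGal

19.22


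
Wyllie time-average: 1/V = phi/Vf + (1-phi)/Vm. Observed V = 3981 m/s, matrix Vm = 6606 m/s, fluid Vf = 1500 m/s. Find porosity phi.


1/V - 1/Vm = 1/3981 - 1/6606 = 9.982e-05
1/Vf - 1/Vm = 1/1500 - 1/6606 = 0.00051529
phi = 9.982e-05 / 0.00051529 = 0.1937

0.1937


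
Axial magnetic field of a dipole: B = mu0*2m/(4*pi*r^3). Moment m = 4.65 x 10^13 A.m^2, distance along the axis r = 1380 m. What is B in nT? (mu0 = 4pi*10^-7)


m = 4.65 x 10^13 = 46500000000000 A.m^2
2m = 93000000000000 A.m^2
r^3 = 1380^3 = 2628072000
B = (4pi*10^-7) * 93000000000000 / (4*pi * 2628072000) * 1e9
= 116867246.71354 / 33025326753.22 * 1e9
= 3538715.8343 nT

3538715.8343


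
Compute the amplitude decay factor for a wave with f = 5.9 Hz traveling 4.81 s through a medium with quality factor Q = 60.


pi*f*t/Q = pi*5.9*4.81/60 = 1.485921
A/A0 = exp(-1.485921) = 0.226294

0.226294


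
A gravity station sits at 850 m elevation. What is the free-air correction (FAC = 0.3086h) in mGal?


FAC = 0.3086 * h
= 0.3086 * 850
= 262.31 mGal

262.31


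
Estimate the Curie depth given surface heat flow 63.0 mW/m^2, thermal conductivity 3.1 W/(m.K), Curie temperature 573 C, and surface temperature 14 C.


T_Curie - T_surf = 573 - 14 = 559 C
Convert q to W/m^2: 63.0 mW/m^2 = 0.063 W/m^2
d = 559 * 3.1 / 0.063 = 27506.35 m

27506.35


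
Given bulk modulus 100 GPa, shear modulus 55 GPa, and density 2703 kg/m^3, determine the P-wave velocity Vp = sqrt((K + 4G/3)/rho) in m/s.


First compute the effective modulus:
K + 4G/3 = 100e9 + 4*55e9/3 = 173333333333.33 Pa
Then divide by density:
173333333333.33 / 2703 = 64126279.4426 Pa/(kg/m^3)
Take the square root:
Vp = sqrt(64126279.4426) = 8007.89 m/s

8007.89


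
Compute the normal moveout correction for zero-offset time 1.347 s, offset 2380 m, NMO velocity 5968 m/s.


x/Vnmo = 2380/5968 = 0.398794
(x/Vnmo)^2 = 0.159036
t0^2 = 1.814409
sqrt(1.814409 + 0.159036) = 1.404794
dt = 1.404794 - 1.347 = 0.057794

0.057794


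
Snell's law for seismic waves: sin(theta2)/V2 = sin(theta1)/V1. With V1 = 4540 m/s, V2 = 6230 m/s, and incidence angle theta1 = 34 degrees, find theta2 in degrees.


sin(theta1) = sin(34 deg) = 0.559193
sin(theta2) = V2/V1 * sin(theta1) = 6230/4540 * 0.559193 = 0.767351
theta2 = arcsin(0.767351) = 50.1166 degrees

50.1166


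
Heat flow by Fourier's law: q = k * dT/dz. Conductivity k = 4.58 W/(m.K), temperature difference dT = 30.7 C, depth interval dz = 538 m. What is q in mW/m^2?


q = k * dT / dz * 1000
= 4.58 * 30.7 / 538 * 1000
= 0.261349 * 1000
= 261.3494 mW/m^2

261.3494


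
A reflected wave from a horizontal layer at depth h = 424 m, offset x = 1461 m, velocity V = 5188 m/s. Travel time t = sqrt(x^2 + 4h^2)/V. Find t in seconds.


x^2 + 4h^2 = 1461^2 + 4*424^2 = 2134521 + 719104 = 2853625
sqrt(2853625) = 1689.2676
t = 1689.2676 / 5188 = 0.3256 s

0.3256


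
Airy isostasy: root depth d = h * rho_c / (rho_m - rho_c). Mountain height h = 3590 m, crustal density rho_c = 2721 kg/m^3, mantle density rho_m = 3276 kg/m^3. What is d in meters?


rho_m - rho_c = 3276 - 2721 = 555
d = 3590 * 2721 / 555
= 9768390 / 555
= 17600.7 m

17600.7


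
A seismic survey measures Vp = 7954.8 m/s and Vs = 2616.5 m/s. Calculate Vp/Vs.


Vp/Vs = 7954.8 / 2616.5
= 3.0402

3.0402


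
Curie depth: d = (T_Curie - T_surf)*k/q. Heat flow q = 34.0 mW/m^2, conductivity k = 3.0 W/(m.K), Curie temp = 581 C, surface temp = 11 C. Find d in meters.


T_Curie - T_surf = 581 - 11 = 570 C
Convert q to W/m^2: 34.0 mW/m^2 = 0.034 W/m^2
d = 570 * 3.0 / 0.034 = 50294.12 m

50294.12


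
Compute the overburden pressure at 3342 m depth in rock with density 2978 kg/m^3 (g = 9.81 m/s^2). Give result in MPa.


P = rho * g * z / 1e6
= 2978 * 9.81 * 3342 / 1e6
= 97633789.56 / 1e6
= 97.6338 MPa

97.6338


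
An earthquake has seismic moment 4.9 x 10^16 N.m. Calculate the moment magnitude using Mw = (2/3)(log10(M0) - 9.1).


log10(M0) = log10(4.9 x 10^16) = 16.6902
Mw = 2/3 * (16.6902 - 9.1)
= 2/3 * 7.5902
= 5.06

5.06


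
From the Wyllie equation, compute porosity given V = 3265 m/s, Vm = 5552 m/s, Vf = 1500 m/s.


1/V - 1/Vm = 1/3265 - 1/5552 = 0.00012616
1/Vf - 1/Vm = 1/1500 - 1/5552 = 0.00048655
phi = 0.00012616 / 0.00048655 = 0.2593

0.2593


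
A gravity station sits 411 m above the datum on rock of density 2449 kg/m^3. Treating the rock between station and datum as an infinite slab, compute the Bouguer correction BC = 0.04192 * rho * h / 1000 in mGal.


BC = 0.04192 * rho * h / 1000
= 0.04192 * 2449 * 411 / 1000
= 42.1941 mGal

42.1941


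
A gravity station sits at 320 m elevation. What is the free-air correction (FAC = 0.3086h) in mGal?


FAC = 0.3086 * h
= 0.3086 * 320
= 98.752 mGal

98.752


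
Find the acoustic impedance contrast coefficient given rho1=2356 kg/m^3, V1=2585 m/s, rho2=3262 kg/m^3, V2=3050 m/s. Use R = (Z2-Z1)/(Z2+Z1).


Z1 = 2356 * 2585 = 6090260
Z2 = 3262 * 3050 = 9949100
R = (9949100 - 6090260) / (9949100 + 6090260) = 3858840 / 16039360 = 0.2406

0.2406


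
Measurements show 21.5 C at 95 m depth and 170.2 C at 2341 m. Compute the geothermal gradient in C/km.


dT = 170.2 - 21.5 = 148.7 C
dz = 2341 - 95 = 2246 m
gradient = dT/dz * 1000 = 148.7/2246 * 1000 = 66.2066 C/km

66.2066


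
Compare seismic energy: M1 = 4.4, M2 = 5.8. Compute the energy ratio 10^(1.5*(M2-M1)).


M2 - M1 = 5.8 - 4.4 = 1.4
1.5 * 1.4 = 2.1
ratio = 10^2.1 = 125.89

125.89


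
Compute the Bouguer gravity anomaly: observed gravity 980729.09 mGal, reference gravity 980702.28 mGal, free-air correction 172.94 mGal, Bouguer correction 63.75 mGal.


BA = g_obs - g_ref + FAC - BC
= 980729.09 - 980702.28 + 172.94 - 63.75
= 136.0 mGal

136.0


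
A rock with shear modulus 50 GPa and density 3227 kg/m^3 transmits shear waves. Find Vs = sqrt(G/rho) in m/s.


Convert G to Pa: G = 50e9 Pa
Compute G/rho = 50e9 / 3227 = 15494267.1212
Vs = sqrt(15494267.1212) = 3936.28 m/s

3936.28


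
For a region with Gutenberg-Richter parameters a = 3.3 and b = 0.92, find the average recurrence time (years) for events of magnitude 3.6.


log10(N) = 3.3 - 0.92*3.6 = -0.012
N = 10^-0.012 = 0.972747
T = 1/N = 1/0.972747 = 1.028 years

1.028


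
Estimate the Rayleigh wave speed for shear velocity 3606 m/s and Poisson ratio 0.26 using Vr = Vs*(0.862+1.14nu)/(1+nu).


Numerator factor = 0.862 + 1.14*0.26 = 1.1584
Denominator = 1 + 0.26 = 1.26
Vr = 3606 * 1.1584 / 1.26 = 3315.23 m/s

3315.23


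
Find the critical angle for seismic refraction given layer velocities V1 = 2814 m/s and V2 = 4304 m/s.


V1/V2 = 2814/4304 = 0.65381
theta_c = arcsin(0.65381) = 40.8295 degrees

40.8295


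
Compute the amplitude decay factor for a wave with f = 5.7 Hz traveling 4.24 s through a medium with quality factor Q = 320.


pi*f*t/Q = pi*5.7*4.24/320 = 0.237269
A/A0 = exp(-0.237269) = 0.788779

0.788779


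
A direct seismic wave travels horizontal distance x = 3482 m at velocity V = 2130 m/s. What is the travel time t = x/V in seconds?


t = x / V
= 3482 / 2130
= 1.6347 s

1.6347


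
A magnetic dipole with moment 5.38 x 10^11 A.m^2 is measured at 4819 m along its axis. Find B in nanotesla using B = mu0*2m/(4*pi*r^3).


m = 5.38 x 10^11 = 538000000000 A.m^2
2m = 1076000000000 A.m^2
r^3 = 4819^3 = 111910485259
B = (4pi*10^-7) * 1076000000000 / (4*pi * 111910485259) * 1e9
= 1352141.478105 / 1406308633397.37 * 1e9
= 961.4827 nT

961.4827


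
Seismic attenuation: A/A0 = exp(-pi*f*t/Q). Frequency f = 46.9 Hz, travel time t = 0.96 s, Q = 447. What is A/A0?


pi*f*t/Q = pi*46.9*0.96/447 = 0.316436
A/A0 = exp(-0.316436) = 0.728741

0.728741


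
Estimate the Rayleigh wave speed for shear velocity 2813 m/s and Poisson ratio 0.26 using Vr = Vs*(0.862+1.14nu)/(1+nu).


Numerator factor = 0.862 + 1.14*0.26 = 1.1584
Denominator = 1 + 0.26 = 1.26
Vr = 2813 * 1.1584 / 1.26 = 2586.17 m/s

2586.17


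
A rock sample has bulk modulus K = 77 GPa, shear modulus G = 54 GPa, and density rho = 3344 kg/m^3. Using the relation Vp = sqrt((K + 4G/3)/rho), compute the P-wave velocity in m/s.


First compute the effective modulus:
K + 4G/3 = 77e9 + 4*54e9/3 = 149000000000.0 Pa
Then divide by density:
149000000000.0 / 3344 = 44557416.2679 Pa/(kg/m^3)
Take the square root:
Vp = sqrt(44557416.2679) = 6675.13 m/s

6675.13


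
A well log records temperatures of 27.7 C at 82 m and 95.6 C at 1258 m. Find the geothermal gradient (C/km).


dT = 95.6 - 27.7 = 67.9 C
dz = 1258 - 82 = 1176 m
gradient = dT/dz * 1000 = 67.9/1176 * 1000 = 57.7381 C/km

57.7381


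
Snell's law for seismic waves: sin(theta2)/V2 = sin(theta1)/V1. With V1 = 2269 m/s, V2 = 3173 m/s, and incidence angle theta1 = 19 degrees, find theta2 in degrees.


sin(theta1) = sin(19 deg) = 0.325568
sin(theta2) = V2/V1 * sin(theta1) = 3173/2269 * 0.325568 = 0.455279
theta2 = arcsin(0.455279) = 27.0829 degrees

27.0829


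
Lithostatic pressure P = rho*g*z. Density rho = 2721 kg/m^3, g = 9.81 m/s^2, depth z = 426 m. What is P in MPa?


P = rho * g * z / 1e6
= 2721 * 9.81 * 426 / 1e6
= 11371222.26 / 1e6
= 11.3712 MPa

11.3712


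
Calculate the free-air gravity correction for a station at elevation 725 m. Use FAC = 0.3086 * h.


FAC = 0.3086 * h
= 0.3086 * 725
= 223.735 mGal

223.735


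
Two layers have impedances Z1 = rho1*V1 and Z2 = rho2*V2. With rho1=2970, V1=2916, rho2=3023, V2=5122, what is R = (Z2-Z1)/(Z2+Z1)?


Z1 = 2970 * 2916 = 8660520
Z2 = 3023 * 5122 = 15483806
R = (15483806 - 8660520) / (15483806 + 8660520) = 6823286 / 24144326 = 0.2826

0.2826


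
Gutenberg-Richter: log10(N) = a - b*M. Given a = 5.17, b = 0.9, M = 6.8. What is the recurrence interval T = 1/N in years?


log10(N) = 5.17 - 0.9*6.8 = -0.95
N = 10^-0.95 = 0.112202
T = 1/N = 1/0.112202 = 8.9125 years

8.9125


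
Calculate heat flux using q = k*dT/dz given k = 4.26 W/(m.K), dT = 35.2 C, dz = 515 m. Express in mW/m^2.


q = k * dT / dz * 1000
= 4.26 * 35.2 / 515 * 1000
= 0.291169 * 1000
= 291.1689 mW/m^2

291.1689


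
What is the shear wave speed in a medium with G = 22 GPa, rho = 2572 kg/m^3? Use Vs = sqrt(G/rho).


Convert G to Pa: G = 22e9 Pa
Compute G/rho = 22e9 / 2572 = 8553654.7434
Vs = sqrt(8553654.7434) = 2924.66 m/s

2924.66


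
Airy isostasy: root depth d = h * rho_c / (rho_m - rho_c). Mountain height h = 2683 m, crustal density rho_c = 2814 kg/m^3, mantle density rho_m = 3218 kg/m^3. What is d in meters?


rho_m - rho_c = 3218 - 2814 = 404
d = 2683 * 2814 / 404
= 7549962 / 404
= 18688.02 m

18688.02


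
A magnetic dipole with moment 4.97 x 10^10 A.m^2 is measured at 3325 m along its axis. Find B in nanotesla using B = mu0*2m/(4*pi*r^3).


m = 4.97 x 10^10 = 49700000000 A.m^2
2m = 99400000000 A.m^2
r^3 = 3325^3 = 36759953125
B = (4pi*10^-7) * 99400000000 / (4*pi * 36759953125) * 1e9
= 124909.723907 / 461939194735.22 * 1e9
= 270.403 nT

270.403


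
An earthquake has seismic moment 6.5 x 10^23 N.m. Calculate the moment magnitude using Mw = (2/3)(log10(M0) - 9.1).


log10(M0) = log10(6.5 x 10^23) = 23.8129
Mw = 2/3 * (23.8129 - 9.1)
= 2/3 * 14.7129
= 9.81

9.81


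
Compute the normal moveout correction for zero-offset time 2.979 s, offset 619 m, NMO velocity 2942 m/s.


x/Vnmo = 619/2942 = 0.210401
(x/Vnmo)^2 = 0.044269
t0^2 = 8.874441
sqrt(8.874441 + 0.044269) = 2.986421
dt = 2.986421 - 2.979 = 0.007421

0.007421


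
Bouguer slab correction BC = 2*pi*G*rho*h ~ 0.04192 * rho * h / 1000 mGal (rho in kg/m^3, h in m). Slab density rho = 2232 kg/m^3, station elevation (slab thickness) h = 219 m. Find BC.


BC = 0.04192 * rho * h / 1000
= 0.04192 * 2232 * 219 / 1000
= 20.4908 mGal

20.4908


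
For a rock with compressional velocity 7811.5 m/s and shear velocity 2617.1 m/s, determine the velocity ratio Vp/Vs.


Vp/Vs = 7811.5 / 2617.1
= 2.9848

2.9848


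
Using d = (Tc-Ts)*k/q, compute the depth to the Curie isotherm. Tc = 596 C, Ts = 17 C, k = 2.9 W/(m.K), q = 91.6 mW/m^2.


T_Curie - T_surf = 596 - 17 = 579 C
Convert q to W/m^2: 91.6 mW/m^2 = 0.0916 W/m^2
d = 579 * 2.9 / 0.0916 = 18330.79 m

18330.79


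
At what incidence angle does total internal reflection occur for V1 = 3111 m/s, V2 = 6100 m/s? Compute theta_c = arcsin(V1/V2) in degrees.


V1/V2 = 3111/6100 = 0.51
theta_c = arcsin(0.51) = 30.6638 degrees

30.6638


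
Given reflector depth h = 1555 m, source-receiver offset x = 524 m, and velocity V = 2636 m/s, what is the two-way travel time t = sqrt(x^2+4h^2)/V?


x^2 + 4h^2 = 524^2 + 4*1555^2 = 274576 + 9672100 = 9946676
sqrt(9946676) = 3153.8351
t = 3153.8351 / 2636 = 1.1964 s

1.1964


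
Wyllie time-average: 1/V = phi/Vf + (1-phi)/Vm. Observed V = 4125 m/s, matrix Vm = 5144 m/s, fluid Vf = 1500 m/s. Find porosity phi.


1/V - 1/Vm = 1/4125 - 1/5144 = 4.802e-05
1/Vf - 1/Vm = 1/1500 - 1/5144 = 0.00047227
phi = 4.802e-05 / 0.00047227 = 0.1017

0.1017


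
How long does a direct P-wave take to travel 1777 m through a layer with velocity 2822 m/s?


t = x / V
= 1777 / 2822
= 0.6297 s

0.6297


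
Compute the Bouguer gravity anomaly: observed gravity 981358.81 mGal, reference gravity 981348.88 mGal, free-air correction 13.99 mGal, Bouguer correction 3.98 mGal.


BA = g_obs - g_ref + FAC - BC
= 981358.81 - 981348.88 + 13.99 - 3.98
= 19.94 mGal

19.94


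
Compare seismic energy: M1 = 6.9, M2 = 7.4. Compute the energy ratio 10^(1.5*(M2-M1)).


M2 - M1 = 7.4 - 6.9 = 0.5
1.5 * 0.5 = 0.75
ratio = 10^0.75 = 5.62

5.62


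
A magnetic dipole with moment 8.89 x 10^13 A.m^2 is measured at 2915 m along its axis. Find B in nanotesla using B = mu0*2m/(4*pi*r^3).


m = 8.89 x 10^13 = 88900000000000 A.m^2
2m = 177800000000000 A.m^2
r^3 = 2915^3 = 24769410875
B = (4pi*10^-7) * 177800000000000 / (4*pi * 24769410875) * 1e9
= 223430069.523306 / 311261596954.59 * 1e9
= 717820.8674 nT

717820.8674


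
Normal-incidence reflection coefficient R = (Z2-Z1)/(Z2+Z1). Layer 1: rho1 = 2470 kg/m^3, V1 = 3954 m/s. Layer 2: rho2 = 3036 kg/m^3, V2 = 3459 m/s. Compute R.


Z1 = 2470 * 3954 = 9766380
Z2 = 3036 * 3459 = 10501524
R = (10501524 - 9766380) / (10501524 + 9766380) = 735144 / 20267904 = 0.0363

0.0363


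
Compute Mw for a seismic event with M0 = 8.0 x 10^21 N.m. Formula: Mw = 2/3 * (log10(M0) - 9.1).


log10(M0) = log10(8.0 x 10^21) = 21.9031
Mw = 2/3 * (21.9031 - 9.1)
= 2/3 * 12.8031
= 8.54

8.54


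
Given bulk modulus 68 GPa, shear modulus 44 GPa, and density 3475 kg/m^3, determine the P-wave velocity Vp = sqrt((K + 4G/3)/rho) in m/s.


First compute the effective modulus:
K + 4G/3 = 68e9 + 4*44e9/3 = 126666666666.67 Pa
Then divide by density:
126666666666.67 / 3475 = 36450839.3285 Pa/(kg/m^3)
Take the square root:
Vp = sqrt(36450839.3285) = 6037.45 m/s

6037.45


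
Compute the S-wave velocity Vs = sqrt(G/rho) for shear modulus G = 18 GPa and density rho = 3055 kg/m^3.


Convert G to Pa: G = 18e9 Pa
Compute G/rho = 18e9 / 3055 = 5891980.3601
Vs = sqrt(5891980.3601) = 2427.34 m/s

2427.34


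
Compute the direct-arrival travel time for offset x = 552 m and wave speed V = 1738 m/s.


t = x / V
= 552 / 1738
= 0.3176 s

0.3176


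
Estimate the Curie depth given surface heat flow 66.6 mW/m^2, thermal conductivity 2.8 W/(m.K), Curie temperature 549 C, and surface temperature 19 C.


T_Curie - T_surf = 549 - 19 = 530 C
Convert q to W/m^2: 66.6 mW/m^2 = 0.0666 W/m^2
d = 530 * 2.8 / 0.0666 = 22282.28 m

22282.28


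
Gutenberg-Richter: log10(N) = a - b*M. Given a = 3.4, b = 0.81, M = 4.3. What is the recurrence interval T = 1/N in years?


log10(N) = 3.4 - 0.81*4.3 = -0.083
N = 10^-0.083 = 0.826038
T = 1/N = 1/0.826038 = 1.2106 years

1.2106


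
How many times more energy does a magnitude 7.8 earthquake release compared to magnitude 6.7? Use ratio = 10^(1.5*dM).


M2 - M1 = 7.8 - 6.7 = 1.1
1.5 * 1.1 = 1.65
ratio = 10^1.65 = 44.67

44.67


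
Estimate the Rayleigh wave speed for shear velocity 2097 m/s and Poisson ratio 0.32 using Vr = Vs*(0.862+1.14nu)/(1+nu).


Numerator factor = 0.862 + 1.14*0.32 = 1.2268
Denominator = 1 + 0.32 = 1.32
Vr = 2097 * 1.2268 / 1.32 = 1948.94 m/s

1948.94


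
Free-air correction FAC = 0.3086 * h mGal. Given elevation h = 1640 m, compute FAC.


FAC = 0.3086 * h
= 0.3086 * 1640
= 506.104 mGal

506.104


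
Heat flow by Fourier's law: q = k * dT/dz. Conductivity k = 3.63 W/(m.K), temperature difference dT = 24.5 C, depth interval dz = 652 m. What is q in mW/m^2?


q = k * dT / dz * 1000
= 3.63 * 24.5 / 652 * 1000
= 0.136403 * 1000
= 136.4034 mW/m^2

136.4034


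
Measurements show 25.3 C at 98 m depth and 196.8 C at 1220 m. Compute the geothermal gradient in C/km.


dT = 196.8 - 25.3 = 171.5 C
dz = 1220 - 98 = 1122 m
gradient = dT/dz * 1000 = 171.5/1122 * 1000 = 152.852 C/km

152.852


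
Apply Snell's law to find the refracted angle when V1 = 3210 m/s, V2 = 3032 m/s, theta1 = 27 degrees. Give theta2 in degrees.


sin(theta1) = sin(27 deg) = 0.45399
sin(theta2) = V2/V1 * sin(theta1) = 3032/3210 * 0.45399 = 0.428816
theta2 = arcsin(0.428816) = 25.3924 degrees

25.3924


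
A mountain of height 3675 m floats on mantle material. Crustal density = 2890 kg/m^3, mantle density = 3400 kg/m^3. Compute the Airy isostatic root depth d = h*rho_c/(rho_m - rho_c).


rho_m - rho_c = 3400 - 2890 = 510
d = 3675 * 2890 / 510
= 10620750 / 510
= 20825.0 m

20825.0


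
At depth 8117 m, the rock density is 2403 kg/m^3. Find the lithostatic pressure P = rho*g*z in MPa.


P = rho * g * z / 1e6
= 2403 * 9.81 * 8117 / 1e6
= 191345531.31 / 1e6
= 191.3455 MPa

191.3455


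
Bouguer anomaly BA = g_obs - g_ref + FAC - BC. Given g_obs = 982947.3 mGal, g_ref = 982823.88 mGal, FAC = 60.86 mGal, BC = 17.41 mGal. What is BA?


BA = g_obs - g_ref + FAC - BC
= 982947.3 - 982823.88 + 60.86 - 17.41
= 166.87 mGal

166.87


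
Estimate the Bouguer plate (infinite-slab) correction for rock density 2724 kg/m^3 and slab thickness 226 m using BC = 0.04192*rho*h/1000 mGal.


BC = 0.04192 * rho * h / 1000
= 0.04192 * 2724 * 226 / 1000
= 25.807 mGal

25.807


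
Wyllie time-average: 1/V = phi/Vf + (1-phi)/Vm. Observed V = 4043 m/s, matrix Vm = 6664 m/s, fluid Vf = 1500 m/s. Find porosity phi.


1/V - 1/Vm = 1/4043 - 1/6664 = 9.728e-05
1/Vf - 1/Vm = 1/1500 - 1/6664 = 0.00051661
phi = 9.728e-05 / 0.00051661 = 0.1883

0.1883


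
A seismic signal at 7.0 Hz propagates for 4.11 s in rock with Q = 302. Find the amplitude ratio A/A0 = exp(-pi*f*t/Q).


pi*f*t/Q = pi*7.0*4.11/302 = 0.299284
A/A0 = exp(-0.299284) = 0.741349

0.741349


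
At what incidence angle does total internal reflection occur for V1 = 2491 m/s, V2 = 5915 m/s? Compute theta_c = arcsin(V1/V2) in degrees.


V1/V2 = 2491/5915 = 0.421133
theta_c = arcsin(0.421133) = 24.9061 degrees

24.9061


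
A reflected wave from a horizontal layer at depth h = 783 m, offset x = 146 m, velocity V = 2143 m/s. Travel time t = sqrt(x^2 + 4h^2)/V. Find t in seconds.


x^2 + 4h^2 = 146^2 + 4*783^2 = 21316 + 2452356 = 2473672
sqrt(2473672) = 1572.7911
t = 1572.7911 / 2143 = 0.7339 s

0.7339


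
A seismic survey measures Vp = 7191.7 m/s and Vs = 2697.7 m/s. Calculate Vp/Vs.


Vp/Vs = 7191.7 / 2697.7
= 2.6659

2.6659


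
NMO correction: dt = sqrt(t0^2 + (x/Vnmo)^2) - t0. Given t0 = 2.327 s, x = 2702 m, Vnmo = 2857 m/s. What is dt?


x/Vnmo = 2702/2857 = 0.945747
(x/Vnmo)^2 = 0.894438
t0^2 = 5.414929
sqrt(5.414929 + 0.894438) = 2.511845
dt = 2.511845 - 2.327 = 0.184845

0.184845


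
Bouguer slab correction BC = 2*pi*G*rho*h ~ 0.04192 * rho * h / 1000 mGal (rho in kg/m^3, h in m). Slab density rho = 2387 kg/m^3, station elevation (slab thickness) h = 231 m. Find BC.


BC = 0.04192 * rho * h / 1000
= 0.04192 * 2387 * 231 / 1000
= 23.1146 mGal

23.1146


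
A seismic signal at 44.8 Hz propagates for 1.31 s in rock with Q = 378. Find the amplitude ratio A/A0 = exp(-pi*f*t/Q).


pi*f*t/Q = pi*44.8*1.31/378 = 0.487761
A/A0 = exp(-0.487761) = 0.613999

0.613999


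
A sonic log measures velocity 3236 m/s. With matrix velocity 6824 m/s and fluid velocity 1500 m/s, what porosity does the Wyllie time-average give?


1/V - 1/Vm = 1/3236 - 1/6824 = 0.00016248
1/Vf - 1/Vm = 1/1500 - 1/6824 = 0.00052013
phi = 0.00016248 / 0.00052013 = 0.3124

0.3124


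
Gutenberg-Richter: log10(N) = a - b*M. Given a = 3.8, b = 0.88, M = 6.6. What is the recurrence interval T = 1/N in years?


log10(N) = 3.8 - 0.88*6.6 = -2.008
N = 10^-2.008 = 0.009817
T = 1/N = 1/0.009817 = 101.8591 years

101.8591


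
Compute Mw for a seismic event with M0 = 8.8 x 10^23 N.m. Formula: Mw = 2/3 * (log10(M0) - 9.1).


log10(M0) = log10(8.8 x 10^23) = 23.9445
Mw = 2/3 * (23.9445 - 9.1)
= 2/3 * 14.8445
= 9.9

9.9


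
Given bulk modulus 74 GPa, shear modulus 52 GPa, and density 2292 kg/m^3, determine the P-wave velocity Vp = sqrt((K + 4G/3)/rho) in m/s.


First compute the effective modulus:
K + 4G/3 = 74e9 + 4*52e9/3 = 143333333333.33 Pa
Then divide by density:
143333333333.33 / 2292 = 62536358.3479 Pa/(kg/m^3)
Take the square root:
Vp = sqrt(62536358.3479) = 7907.99 m/s

7907.99


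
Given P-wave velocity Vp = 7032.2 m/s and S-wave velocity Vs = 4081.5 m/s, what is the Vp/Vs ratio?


Vp/Vs = 7032.2 / 4081.5
= 1.7229

1.7229


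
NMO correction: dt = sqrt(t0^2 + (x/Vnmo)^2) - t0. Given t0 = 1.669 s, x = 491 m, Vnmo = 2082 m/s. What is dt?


x/Vnmo = 491/2082 = 0.235831
(x/Vnmo)^2 = 0.055616
t0^2 = 2.785561
sqrt(2.785561 + 0.055616) = 1.685579
dt = 1.685579 - 1.669 = 0.016579

0.016579


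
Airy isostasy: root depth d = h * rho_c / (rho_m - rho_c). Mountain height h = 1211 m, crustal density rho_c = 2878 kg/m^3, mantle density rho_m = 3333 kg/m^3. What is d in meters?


rho_m - rho_c = 3333 - 2878 = 455
d = 1211 * 2878 / 455
= 3485258 / 455
= 7659.91 m

7659.91


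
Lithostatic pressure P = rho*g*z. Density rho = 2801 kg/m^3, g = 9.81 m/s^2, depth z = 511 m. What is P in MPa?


P = rho * g * z / 1e6
= 2801 * 9.81 * 511 / 1e6
= 14041160.91 / 1e6
= 14.0412 MPa

14.0412


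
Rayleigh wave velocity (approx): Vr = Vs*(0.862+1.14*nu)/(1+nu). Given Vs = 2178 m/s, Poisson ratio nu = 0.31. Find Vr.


Numerator factor = 0.862 + 1.14*0.31 = 1.2154
Denominator = 1 + 0.31 = 1.31
Vr = 2178 * 1.2154 / 1.31 = 2020.72 m/s

2020.72


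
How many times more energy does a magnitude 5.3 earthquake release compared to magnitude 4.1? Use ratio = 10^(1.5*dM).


M2 - M1 = 5.3 - 4.1 = 1.2
1.5 * 1.2 = 1.8
ratio = 10^1.8 = 63.1

63.1


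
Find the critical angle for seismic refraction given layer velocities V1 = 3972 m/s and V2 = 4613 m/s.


V1/V2 = 3972/4613 = 0.861045
theta_c = arcsin(0.861045) = 59.4341 degrees

59.4341


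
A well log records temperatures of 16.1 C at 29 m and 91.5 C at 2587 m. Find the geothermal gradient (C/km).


dT = 91.5 - 16.1 = 75.4 C
dz = 2587 - 29 = 2558 m
gradient = dT/dz * 1000 = 75.4/2558 * 1000 = 29.4762 C/km

29.4762


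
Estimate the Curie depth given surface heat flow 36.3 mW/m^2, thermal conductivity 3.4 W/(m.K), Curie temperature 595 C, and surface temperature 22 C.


T_Curie - T_surf = 595 - 22 = 573 C
Convert q to W/m^2: 36.3 mW/m^2 = 0.0363 W/m^2
d = 573 * 3.4 / 0.0363 = 53669.42 m

53669.42


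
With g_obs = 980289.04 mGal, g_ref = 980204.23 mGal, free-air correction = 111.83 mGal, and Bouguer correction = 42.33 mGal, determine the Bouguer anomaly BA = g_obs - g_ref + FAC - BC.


BA = g_obs - g_ref + FAC - BC
= 980289.04 - 980204.23 + 111.83 - 42.33
= 154.31 mGal

154.31


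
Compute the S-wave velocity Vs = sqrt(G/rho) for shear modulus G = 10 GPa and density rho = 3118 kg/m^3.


Convert G to Pa: G = 10e9 Pa
Compute G/rho = 10e9 / 3118 = 3207184.0924
Vs = sqrt(3207184.0924) = 1790.86 m/s

1790.86


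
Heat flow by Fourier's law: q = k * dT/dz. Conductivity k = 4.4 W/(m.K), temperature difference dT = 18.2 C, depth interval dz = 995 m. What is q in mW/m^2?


q = k * dT / dz * 1000
= 4.4 * 18.2 / 995 * 1000
= 0.080482 * 1000
= 80.4824 mW/m^2

80.4824


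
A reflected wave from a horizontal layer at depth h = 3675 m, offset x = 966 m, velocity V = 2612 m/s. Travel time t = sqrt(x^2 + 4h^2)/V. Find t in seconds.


x^2 + 4h^2 = 966^2 + 4*3675^2 = 933156 + 54022500 = 54955656
sqrt(54955656) = 7413.2082
t = 7413.2082 / 2612 = 2.8381 s

2.8381


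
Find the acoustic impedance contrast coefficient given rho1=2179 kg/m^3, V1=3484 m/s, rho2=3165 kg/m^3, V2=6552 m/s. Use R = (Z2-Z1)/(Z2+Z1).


Z1 = 2179 * 3484 = 7591636
Z2 = 3165 * 6552 = 20737080
R = (20737080 - 7591636) / (20737080 + 7591636) = 13145444 / 28328716 = 0.464

0.464


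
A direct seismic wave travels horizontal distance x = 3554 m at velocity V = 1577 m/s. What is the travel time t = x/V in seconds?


t = x / V
= 3554 / 1577
= 2.2536 s

2.2536


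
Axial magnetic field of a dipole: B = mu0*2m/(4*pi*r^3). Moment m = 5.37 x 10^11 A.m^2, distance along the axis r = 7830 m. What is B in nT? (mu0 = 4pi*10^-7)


m = 5.37 x 10^11 = 537000000000 A.m^2
2m = 1074000000000 A.m^2
r^3 = 7830^3 = 480048687000
B = (4pi*10^-7) * 1074000000000 / (4*pi * 480048687000) * 1e9
= 1349628.203982 / 6032469713778.5 * 1e9
= 223.7273 nT

223.7273


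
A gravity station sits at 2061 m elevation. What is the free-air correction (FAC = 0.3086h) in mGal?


FAC = 0.3086 * h
= 0.3086 * 2061
= 636.0246 mGal

636.0246


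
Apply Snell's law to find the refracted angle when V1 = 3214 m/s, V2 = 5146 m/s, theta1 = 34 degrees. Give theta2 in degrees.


sin(theta1) = sin(34 deg) = 0.559193
sin(theta2) = V2/V1 * sin(theta1) = 5146/3214 * 0.559193 = 0.895335
theta2 = arcsin(0.895335) = 63.5515 degrees

63.5515


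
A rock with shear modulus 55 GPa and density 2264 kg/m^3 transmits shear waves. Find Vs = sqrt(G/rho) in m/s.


Convert G to Pa: G = 55e9 Pa
Compute G/rho = 55e9 / 2264 = 24293286.2191
Vs = sqrt(24293286.2191) = 4928.82 m/s

4928.82


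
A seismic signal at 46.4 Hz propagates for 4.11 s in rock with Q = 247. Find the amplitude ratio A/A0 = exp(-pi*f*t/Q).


pi*f*t/Q = pi*46.4*4.11/247 = 2.425564
A/A0 = exp(-2.425564) = 0.088428

0.088428


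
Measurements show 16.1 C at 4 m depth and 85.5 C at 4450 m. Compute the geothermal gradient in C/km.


dT = 85.5 - 16.1 = 69.4 C
dz = 4450 - 4 = 4446 m
gradient = dT/dz * 1000 = 69.4/4446 * 1000 = 15.6095 C/km

15.6095


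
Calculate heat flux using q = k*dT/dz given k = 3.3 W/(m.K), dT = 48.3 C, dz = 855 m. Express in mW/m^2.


q = k * dT / dz * 1000
= 3.3 * 48.3 / 855 * 1000
= 0.186421 * 1000
= 186.4211 mW/m^2

186.4211


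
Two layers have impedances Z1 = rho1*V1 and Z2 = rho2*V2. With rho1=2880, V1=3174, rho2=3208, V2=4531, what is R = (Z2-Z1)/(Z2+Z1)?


Z1 = 2880 * 3174 = 9141120
Z2 = 3208 * 4531 = 14535448
R = (14535448 - 9141120) / (14535448 + 9141120) = 5394328 / 23676568 = 0.2278

0.2278


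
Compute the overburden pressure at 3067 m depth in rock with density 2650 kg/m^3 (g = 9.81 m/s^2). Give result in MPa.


P = rho * g * z / 1e6
= 2650 * 9.81 * 3067 / 1e6
= 79731265.5 / 1e6
= 79.7313 MPa

79.7313


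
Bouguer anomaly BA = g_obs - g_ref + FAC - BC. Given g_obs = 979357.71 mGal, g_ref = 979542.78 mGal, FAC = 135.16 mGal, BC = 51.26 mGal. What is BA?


BA = g_obs - g_ref + FAC - BC
= 979357.71 - 979542.78 + 135.16 - 51.26
= -101.17 mGal

-101.17


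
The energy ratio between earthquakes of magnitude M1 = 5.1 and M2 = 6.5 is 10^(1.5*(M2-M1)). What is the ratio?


M2 - M1 = 6.5 - 5.1 = 1.4
1.5 * 1.4 = 2.1
ratio = 10^2.1 = 125.89

125.89


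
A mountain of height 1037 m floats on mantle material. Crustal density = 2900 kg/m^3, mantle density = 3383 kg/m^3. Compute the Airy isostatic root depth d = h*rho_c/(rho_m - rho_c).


rho_m - rho_c = 3383 - 2900 = 483
d = 1037 * 2900 / 483
= 3007300 / 483
= 6226.29 m

6226.29


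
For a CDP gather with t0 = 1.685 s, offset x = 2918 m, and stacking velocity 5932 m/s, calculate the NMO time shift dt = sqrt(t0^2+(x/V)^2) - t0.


x/Vnmo = 2918/5932 = 0.491908
(x/Vnmo)^2 = 0.241974
t0^2 = 2.839225
sqrt(2.839225 + 0.241974) = 1.755334
dt = 1.755334 - 1.685 = 0.070334

0.070334


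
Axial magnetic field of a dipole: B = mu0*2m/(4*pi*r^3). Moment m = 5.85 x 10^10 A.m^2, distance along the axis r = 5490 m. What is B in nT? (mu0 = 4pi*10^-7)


m = 5.85 x 10^10 = 58500000000 A.m^2
2m = 117000000000 A.m^2
r^3 = 5490^3 = 165469149000
B = (4pi*10^-7) * 117000000000 / (4*pi * 165469149000) * 1e9
= 147026.536188 / 2079346651576.62 * 1e9
= 70.708 nT

70.708


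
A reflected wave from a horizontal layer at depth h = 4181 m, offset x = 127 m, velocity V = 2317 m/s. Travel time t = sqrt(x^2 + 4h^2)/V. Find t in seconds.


x^2 + 4h^2 = 127^2 + 4*4181^2 = 16129 + 69923044 = 69939173
sqrt(69939173) = 8362.9644
t = 8362.9644 / 2317 = 3.6094 s

3.6094
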